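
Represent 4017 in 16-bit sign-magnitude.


Sign bit: 0 (positive)
Magnitude: 4017 = 000111110110001
= 0000111110110001


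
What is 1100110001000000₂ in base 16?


Group into 4-bit nibbles: 1100110001000000
  1100 = C
  1100 = C
  0100 = 4
  0000 = 0
= 0xCC40


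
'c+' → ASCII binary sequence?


String: 'c+'  (2 characters)
Per-character ASCII lookup:
  'c': lowercase starts at 97: 'c' = 97 + 2 = 99 → 1100011
  '+': special character: '+' = 43 → 101011
= 1100011 101011


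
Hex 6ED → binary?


Each hex digit → 4 binary bits:
  6 = 0110
  E = 1110
  D = 1101
Concatenate: 0110 1110 1101
= 011011101101


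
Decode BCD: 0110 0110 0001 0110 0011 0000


Each 4-bit group → digit:
  0110 → 6
  0110 → 6
  0001 → 1
  0110 → 6
  0011 → 3
  0000 → 0
= 661630


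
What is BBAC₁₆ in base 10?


Positional values:
Position 0: C × 16^0 = 12 × 1 = 12
Position 1: A × 16^1 = 10 × 16 = 160
Position 2: B × 16^2 = 11 × 256 = 2816
Position 3: B × 16^3 = 11 × 4096 = 45056
Sum = 12 + 160 + 2816 + 45056
= 48044


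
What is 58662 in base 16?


Divide by 16 repeatedly:
58662 ÷ 16 = 3666 remainder 6 (6)
3666 ÷ 16 = 229 remainder 2 (2)
229 ÷ 16 = 14 remainder 5 (5)
14 ÷ 16 = 0 remainder 14 (E)
Reading remainders bottom-up:
= 0xE526


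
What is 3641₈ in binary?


Each octal digit → 3 binary bits:
  3 = 011
  6 = 110
  4 = 100
  1 = 001
Concatenate: 011 110 100 001
= 011110100001


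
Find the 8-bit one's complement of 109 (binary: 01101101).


Original: 01101101
Invert all bits:
  bit 0: 0 → 1
  bit 1: 1 → 0
  bit 2: 1 → 0
  bit 3: 0 → 1
  bit 4: 1 → 0
  bit 5: 1 → 0
  bit 6: 0 → 1
  bit 7: 1 → 0
= 10010010


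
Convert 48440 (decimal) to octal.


Divide by 8 repeatedly:
48440 ÷ 8 = 6055 remainder 0
6055 ÷ 8 = 756 remainder 7
756 ÷ 8 = 94 remainder 4
94 ÷ 8 = 11 remainder 6
11 ÷ 8 = 1 remainder 3
1 ÷ 8 = 0 remainder 1
Reading remainders bottom-up:
= 0o136470


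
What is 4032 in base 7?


Divide by 7 repeatedly:
4032 ÷ 7 = 576 remainder 0
576 ÷ 7 = 82 remainder 2
82 ÷ 7 = 11 remainder 5
11 ÷ 7 = 1 remainder 4
1 ÷ 7 = 0 remainder 1
Reading remainders bottom-up:
= 14520


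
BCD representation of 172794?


Each digit → 4-bit binary:
  1 → 0001
  7 → 0111
  2 → 0010
  7 → 0111
  9 → 1001
  4 → 0100
= 0001 0111 0010 0111 1001 0100


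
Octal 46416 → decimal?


Positional values:
Position 0: 6 × 8^0 = 6
Position 1: 1 × 8^1 = 8
Position 2: 4 × 8^2 = 256
Position 3: 6 × 8^3 = 3072
Position 4: 4 × 8^4 = 16384
Sum = 6 + 8 + 256 + 3072 + 16384
= 19726


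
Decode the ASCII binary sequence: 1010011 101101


Codes (binary): 1010011 101101
Per-code ASCII lookup:
  1010011 = 83  (range 65-90: uppercase, 83 - 65 = 18) → 'S'
  101101 = 45  (special character) → '-'
= 'S-'


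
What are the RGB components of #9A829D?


Hex: #9A829D
R = 9A₁₆ = 154
G = 82₁₆ = 130
B = 9D₁₆ = 157
= RGB(154, 130, 157)


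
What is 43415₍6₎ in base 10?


Positional values (base 6):
  5 × 6^0 = 5 × 1 = 5
  1 × 6^1 = 1 × 6 = 6
  4 × 6^2 = 4 × 36 = 144
  3 × 6^3 = 3 × 216 = 648
  4 × 6^4 = 4 × 1296 = 5184
Sum = 5 + 6 + 144 + 648 + 5184
= 5987


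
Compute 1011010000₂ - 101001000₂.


Align and subtract column by column (LSB to MSB, borrowing when needed):
  1011010000
- 0101001000
  ----------
  col 0: (0 - 0 borrow-in) - 0 → 0 - 0 = 0, borrow out 0
  col 1: (0 - 0 borrow-in) - 0 → 0 - 0 = 0, borrow out 0
  col 2: (0 - 0 borrow-in) - 0 → 0 - 0 = 0, borrow out 0
  col 3: (0 - 0 borrow-in) - 1 → borrow from next column: (0+2) - 1 = 1, borrow out 1
  col 4: (1 - 1 borrow-in) - 0 → 0 - 0 = 0, borrow out 0
  col 5: (0 - 0 borrow-in) - 0 → 0 - 0 = 0, borrow out 0
  col 6: (1 - 0 borrow-in) - 1 → 1 - 1 = 0, borrow out 0
  col 7: (1 - 0 borrow-in) - 0 → 1 - 0 = 1, borrow out 0
  col 8: (0 - 0 borrow-in) - 1 → borrow from next column: (0+2) - 1 = 1, borrow out 1
  col 9: (1 - 1 borrow-in) - 0 → 0 - 0 = 0, borrow out 0
Reading bits MSB→LSB: 0110001000
Strip leading zeros: 110001000
= 110001000


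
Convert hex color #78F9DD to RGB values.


Hex: #78F9DD
R = 78₁₆ = 120
G = F9₁₆ = 249
B = DD₁₆ = 221
= RGB(120, 249, 221)


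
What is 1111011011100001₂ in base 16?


Group into 4-bit nibbles: 1111011011100001
  1111 = F
  0110 = 6
  1110 = E
  0001 = 1
= 0xF6E1


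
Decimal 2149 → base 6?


Divide by 6 repeatedly:
2149 ÷ 6 = 358 remainder 1
358 ÷ 6 = 59 remainder 4
59 ÷ 6 = 9 remainder 5
9 ÷ 6 = 1 remainder 3
1 ÷ 6 = 0 remainder 1
Reading remainders bottom-up:
= 13541


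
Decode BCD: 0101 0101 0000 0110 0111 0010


Each 4-bit group → digit:
  0101 → 5
  0101 → 5
  0000 → 0
  0110 → 6
  0111 → 7
  0010 → 2
= 550672


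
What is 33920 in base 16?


Divide by 16 repeatedly:
33920 ÷ 16 = 2120 remainder 0 (0)
2120 ÷ 16 = 132 remainder 8 (8)
132 ÷ 16 = 8 remainder 4 (4)
8 ÷ 16 = 0 remainder 8 (8)
Reading remainders bottom-up:
= 0x8480


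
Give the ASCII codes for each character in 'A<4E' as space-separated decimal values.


String: 'A<4E'  (4 characters)
Per-character ASCII lookup:
  'A': uppercase starts at 65: 'A' = 65 + 0 = 65
  '<': special character: '<' = 60
  '4': digits start at 48: '4' = 48 + 4 = 52
  'E': uppercase starts at 65: 'E' = 65 + 4 = 69
= 65 60 52 69


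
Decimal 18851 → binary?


Divide by 2 repeatedly:
18851 ÷ 2 = 9425 remainder 1
9425 ÷ 2 = 4712 remainder 1
4712 ÷ 2 = 2356 remainder 0
2356 ÷ 2 = 1178 remainder 0
1178 ÷ 2 = 589 remainder 0
589 ÷ 2 = 294 remainder 1
294 ÷ 2 = 147 remainder 0
147 ÷ 2 = 73 remainder 1
73 ÷ 2 = 36 remainder 1
36 ÷ 2 = 18 remainder 0
18 ÷ 2 = 9 remainder 0
9 ÷ 2 = 4 remainder 1
4 ÷ 2 = 2 remainder 0
2 ÷ 2 = 1 remainder 0
1 ÷ 2 = 0 remainder 1
Reading remainders bottom-up:
= 100100110100011


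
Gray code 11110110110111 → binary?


Gray code: 11110110110111
MSB stays the same: 1
Each subsequent bit = prev_binary XOR current_gray:
  B[1] = 1 XOR 1 = 0
  B[2] = 0 XOR 1 = 1
  B[3] = 1 XOR 1 = 0
  B[4] = 0 XOR 0 = 0
  B[5] = 0 XOR 1 = 1
  B[6] = 1 XOR 1 = 0
  B[7] = 0 XOR 0 = 0
  B[8] = 0 XOR 1 = 1
  B[9] = 1 XOR 1 = 0
  B[10] = 0 XOR 0 = 0
  B[11] = 0 XOR 1 = 1
  B[12] = 1 XOR 1 = 0
  B[13] = 0 XOR 1 = 1
= 10100100100101 (10533 decimal)


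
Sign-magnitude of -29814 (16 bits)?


Sign bit: 1 (negative)
Magnitude: 29814 = 111010001110110
= 1111010001110110


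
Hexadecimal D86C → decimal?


Positional values:
Position 0: C × 16^0 = 12 × 1 = 12
Position 1: 6 × 16^1 = 6 × 16 = 96
Position 2: 8 × 16^2 = 8 × 256 = 2048
Position 3: D × 16^3 = 13 × 4096 = 53248
Sum = 12 + 96 + 2048 + 53248
= 55404


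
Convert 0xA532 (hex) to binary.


Each hex digit → 4 binary bits:
  A = 1010
  5 = 0101
  3 = 0011
  2 = 0010
Concatenate: 1010 0101 0011 0010
= 1010010100110010


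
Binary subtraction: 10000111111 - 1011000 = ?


Align and subtract column by column (LSB to MSB, borrowing when needed):
  10000111111
- 00001011000
  -----------
  col 0: (1 - 0 borrow-in) - 0 → 1 - 0 = 1, borrow out 0
  col 1: (1 - 0 borrow-in) - 0 → 1 - 0 = 1, borrow out 0
  col 2: (1 - 0 borrow-in) - 0 → 1 - 0 = 1, borrow out 0
  col 3: (1 - 0 borrow-in) - 1 → 1 - 1 = 0, borrow out 0
  col 4: (1 - 0 borrow-in) - 1 → 1 - 1 = 0, borrow out 0
  col 5: (1 - 0 borrow-in) - 0 → 1 - 0 = 1, borrow out 0
  col 6: (0 - 0 borrow-in) - 1 → borrow from next column: (0+2) - 1 = 1, borrow out 1
  col 7: (0 - 1 borrow-in) - 0 → borrow from next column: (-1+2) - 0 = 1, borrow out 1
  col 8: (0 - 1 borrow-in) - 0 → borrow from next column: (-1+2) - 0 = 1, borrow out 1
  col 9: (0 - 1 borrow-in) - 0 → borrow from next column: (-1+2) - 0 = 1, borrow out 1
  col 10: (1 - 1 borrow-in) - 0 → 0 - 0 = 0, borrow out 0
Reading bits MSB→LSB: 01111100111
Strip leading zeros: 1111100111
= 1111100111


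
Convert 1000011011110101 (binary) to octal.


Group into 3-bit groups: 001000011011110101
  001 = 1
  000 = 0
  011 = 3
  011 = 3
  110 = 6
  101 = 5
= 0o103365


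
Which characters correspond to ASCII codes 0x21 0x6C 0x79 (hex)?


Codes (hex): 0x21 0x6C 0x79
Per-code ASCII lookup:
  0x21 = 33  (special character) → '!'
  0x6C = 108  (range 97-122: lowercase, 108 - 97 = 11) → 'l'
  0x79 = 121  (range 97-122: lowercase, 121 - 97 = 24) → 'y'
= '!ly'


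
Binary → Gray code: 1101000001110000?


Binary: 1101000001110000
Gray code: G = B XOR (B >> 1)
B >> 1 = 0110100000111000
1101000001110000 XOR 0110100000111000:
  1 XOR 0 = 1
  1 XOR 1 = 0
  0 XOR 1 = 1
  1 XOR 0 = 1
  0 XOR 1 = 1
  0 XOR 0 = 0
  0 XOR 0 = 0
  0 XOR 0 = 0
  0 XOR 0 = 0
  1 XOR 0 = 1
  1 XOR 1 = 0
  1 XOR 1 = 0
  0 XOR 1 = 1
  0 XOR 0 = 0
  0 XOR 0 = 0
  0 XOR 0 = 0
= 1011100001001000


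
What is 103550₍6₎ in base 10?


Positional values (base 6):
  0 × 6^0 = 0 × 1 = 0
  5 × 6^1 = 5 × 6 = 30
  5 × 6^2 = 5 × 36 = 180
  3 × 6^3 = 3 × 216 = 648
  0 × 6^4 = 0 × 1296 = 0
  1 × 6^5 = 1 × 7776 = 7776
Sum = 0 + 30 + 180 + 648 + 0 + 7776
= 8634


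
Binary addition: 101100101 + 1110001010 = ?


Align and add column by column (LSB to MSB, carry propagating):
  00101100101
+ 01110001010
  -----------
  col 0: 1 + 0 + 0 (carry in) = 1 → bit 1, carry out 0
  col 1: 0 + 1 + 0 (carry in) = 1 → bit 1, carry out 0
  col 2: 1 + 0 + 0 (carry in) = 1 → bit 1, carry out 0
  col 3: 0 + 1 + 0 (carry in) = 1 → bit 1, carry out 0
  col 4: 0 + 0 + 0 (carry in) = 0 → bit 0, carry out 0
  col 5: 1 + 0 + 0 (carry in) = 1 → bit 1, carry out 0
  col 6: 1 + 0 + 0 (carry in) = 1 → bit 1, carry out 0
  col 7: 0 + 1 + 0 (carry in) = 1 → bit 1, carry out 0
  col 8: 1 + 1 + 0 (carry in) = 2 → bit 0, carry out 1
  col 9: 0 + 1 + 1 (carry in) = 2 → bit 0, carry out 1
  col 10: 0 + 0 + 1 (carry in) = 1 → bit 1, carry out 0
Reading bits MSB→LSB: 10011101111
Strip leading zeros: 10011101111
= 10011101111


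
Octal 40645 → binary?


Each octal digit → 3 binary bits:
  4 = 100
  0 = 000
  6 = 110
  4 = 100
  5 = 101
Concatenate: 100 000 110 100 101
= 100000110100101


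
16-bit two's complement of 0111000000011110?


Original: 0111000000011110
Step 1 - Invert all bits: 1000111111100001
Step 2 - Add 1: 1000111111100001 + 1
= 1000111111100010 (represents -28702)


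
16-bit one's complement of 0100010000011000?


Original: 0100010000011000
Invert all bits:
  bit 0: 0 → 1
  bit 1: 1 → 0
  bit 2: 0 → 1
  bit 3: 0 → 1
  bit 4: 0 → 1
  bit 5: 1 → 0
  bit 6: 0 → 1
  bit 7: 0 → 1
  bit 8: 0 → 1
  bit 9: 0 → 1
  bit 10: 0 → 1
  bit 11: 1 → 0
  bit 12: 1 → 0
  bit 13: 0 → 1
  bit 14: 0 → 1
  bit 15: 0 → 1
= 1011101111100111


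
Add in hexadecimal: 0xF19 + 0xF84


Align and add column by column (LSB to MSB, each column mod 16 with carry):
  0F19
+ 0F84
  ----
  col 0: 9(9) + 4(4) + 0 (carry in) = 13 → D(13), carry out 0
  col 1: 1(1) + 8(8) + 0 (carry in) = 9 → 9(9), carry out 0
  col 2: F(15) + F(15) + 0 (carry in) = 30 → E(14), carry out 1
  col 3: 0(0) + 0(0) + 1 (carry in) = 1 → 1(1), carry out 0
Reading digits MSB→LSB: 1E9D
Strip leading zeros: 1E9D
= 0x1E9D


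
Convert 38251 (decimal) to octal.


Divide by 8 repeatedly:
38251 ÷ 8 = 4781 remainder 3
4781 ÷ 8 = 597 remainder 5
597 ÷ 8 = 74 remainder 5
74 ÷ 8 = 9 remainder 2
9 ÷ 8 = 1 remainder 1
1 ÷ 8 = 0 remainder 1
Reading remainders bottom-up:
= 0o112553


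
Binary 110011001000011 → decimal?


Positional values:
Bit 0: 1 × 2^0 = 1
Bit 1: 1 × 2^1 = 2
Bit 6: 1 × 2^6 = 64
Bit 9: 1 × 2^9 = 512
Bit 10: 1 × 2^10 = 1024
Bit 13: 1 × 2^13 = 8192
Bit 14: 1 × 2^14 = 16384
Sum = 1 + 2 + 64 + 512 + 1024 + 8192 + 16384
= 26179


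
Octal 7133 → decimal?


Positional values:
Position 0: 3 × 8^0 = 3
Position 1: 3 × 8^1 = 24
Position 2: 1 × 8^2 = 64
Position 3: 7 × 8^3 = 3584
Sum = 3 + 24 + 64 + 3584
= 3675


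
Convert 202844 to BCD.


Each digit → 4-bit binary:
  2 → 0010
  0 → 0000
  2 → 0010
  8 → 1000
  4 → 0100
  4 → 0100
= 0010 0000 0010 1000 0100 0100


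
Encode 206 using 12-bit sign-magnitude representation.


Sign bit: 0 (positive)
Magnitude: 206 = 00011001110
= 000011001110


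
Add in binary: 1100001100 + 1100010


Align and add column by column (LSB to MSB, carry propagating):
  01100001100
+ 00001100010
  -----------
  col 0: 0 + 0 + 0 (carry in) = 0 → bit 0, carry out 0
  col 1: 0 + 1 + 0 (carry in) = 1 → bit 1, carry out 0
  col 2: 1 + 0 + 0 (carry in) = 1 → bit 1, carry out 0
  col 3: 1 + 0 + 0 (carry in) = 1 → bit 1, carry out 0
  col 4: 0 + 0 + 0 (carry in) = 0 → bit 0, carry out 0
  col 5: 0 + 1 + 0 (carry in) = 1 → bit 1, carry out 0
  col 6: 0 + 1 + 0 (carry in) = 1 → bit 1, carry out 0
  col 7: 0 + 0 + 0 (carry in) = 0 → bit 0, carry out 0
  col 8: 1 + 0 + 0 (carry in) = 1 → bit 1, carry out 0
  col 9: 1 + 0 + 0 (carry in) = 1 → bit 1, carry out 0
  col 10: 0 + 0 + 0 (carry in) = 0 → bit 0, carry out 0
Reading bits MSB→LSB: 01101101110
Strip leading zeros: 1101101110
= 1101101110


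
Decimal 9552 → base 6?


Divide by 6 repeatedly:
9552 ÷ 6 = 1592 remainder 0
1592 ÷ 6 = 265 remainder 2
265 ÷ 6 = 44 remainder 1
44 ÷ 6 = 7 remainder 2
7 ÷ 6 = 1 remainder 1
1 ÷ 6 = 0 remainder 1
Reading remainders bottom-up:
= 112120


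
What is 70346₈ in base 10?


Positional values:
Position 0: 6 × 8^0 = 6
Position 1: 4 × 8^1 = 32
Position 2: 3 × 8^2 = 192
Position 3: 0 × 8^3 = 0
Position 4: 7 × 8^4 = 28672
Sum = 6 + 32 + 192 + 0 + 28672
= 28902


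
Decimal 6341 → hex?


Divide by 16 repeatedly:
6341 ÷ 16 = 396 remainder 5 (5)
396 ÷ 16 = 24 remainder 12 (C)
24 ÷ 16 = 1 remainder 8 (8)
1 ÷ 16 = 0 remainder 1 (1)
Reading remainders bottom-up:
= 0x18C5


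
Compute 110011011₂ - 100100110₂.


Align and subtract column by column (LSB to MSB, borrowing when needed):
  110011011
- 100100110
  ---------
  col 0: (1 - 0 borrow-in) - 0 → 1 - 0 = 1, borrow out 0
  col 1: (1 - 0 borrow-in) - 1 → 1 - 1 = 0, borrow out 0
  col 2: (0 - 0 borrow-in) - 1 → borrow from next column: (0+2) - 1 = 1, borrow out 1
  col 3: (1 - 1 borrow-in) - 0 → 0 - 0 = 0, borrow out 0
  col 4: (1 - 0 borrow-in) - 0 → 1 - 0 = 1, borrow out 0
  col 5: (0 - 0 borrow-in) - 1 → borrow from next column: (0+2) - 1 = 1, borrow out 1
  col 6: (0 - 1 borrow-in) - 0 → borrow from next column: (-1+2) - 0 = 1, borrow out 1
  col 7: (1 - 1 borrow-in) - 0 → 0 - 0 = 0, borrow out 0
  col 8: (1 - 0 borrow-in) - 1 → 1 - 1 = 0, borrow out 0
Reading bits MSB→LSB: 001110101
Strip leading zeros: 1110101
= 1110101


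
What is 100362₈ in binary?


Each octal digit → 3 binary bits:
  1 = 001
  0 = 000
  0 = 000
  3 = 011
  6 = 110
  2 = 010
Concatenate: 001 000 000 011 110 010
= 001000000011110010


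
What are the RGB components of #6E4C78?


Hex: #6E4C78
R = 6E₁₆ = 110
G = 4C₁₆ = 76
B = 78₁₆ = 120
= RGB(110, 76, 120)


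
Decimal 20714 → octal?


Divide by 8 repeatedly:
20714 ÷ 8 = 2589 remainder 2
2589 ÷ 8 = 323 remainder 5
323 ÷ 8 = 40 remainder 3
40 ÷ 8 = 5 remainder 0
5 ÷ 8 = 0 remainder 5
Reading remainders bottom-up:
= 0o50352


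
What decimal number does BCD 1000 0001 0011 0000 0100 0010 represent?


Each 4-bit group → digit:
  1000 → 8
  0001 → 1
  0011 → 3
  0000 → 0
  0100 → 4
  0010 → 2
= 813042


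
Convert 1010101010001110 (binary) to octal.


Group into 3-bit groups: 001010101010001110
  001 = 1
  010 = 2
  101 = 5
  010 = 2
  001 = 1
  110 = 6
= 0o125216


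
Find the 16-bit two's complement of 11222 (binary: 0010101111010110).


Original: 0010101111010110
Step 1 - Invert all bits: 1101010000101001
Step 2 - Add 1: 1101010000101001 + 1
= 1101010000101010 (represents -11222)


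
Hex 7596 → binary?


Each hex digit → 4 binary bits:
  7 = 0111
  5 = 0101
  9 = 1001
  6 = 0110
Concatenate: 0111 0101 1001 0110
= 0111010110010110


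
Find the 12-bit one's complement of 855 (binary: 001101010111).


Original: 001101010111
Invert all bits:
  bit 0: 0 → 1
  bit 1: 0 → 1
  bit 2: 1 → 0
  bit 3: 1 → 0
  bit 4: 0 → 1
  bit 5: 1 → 0
  bit 6: 0 → 1
  bit 7: 1 → 0
  bit 8: 0 → 1
  bit 9: 1 → 0
  bit 10: 1 → 0
  bit 11: 1 → 0
= 110010101000


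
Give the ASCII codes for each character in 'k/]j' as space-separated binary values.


String: 'k/]j'  (4 characters)
Per-character ASCII lookup:
  'k': lowercase starts at 97: 'k' = 97 + 10 = 107 → 1101011
  '/': special character: '/' = 47 → 101111
  ']': special character: ']' = 93 → 1011101
  'j': lowercase starts at 97: 'j' = 97 + 9 = 106 → 1101010
= 1101011 101111 1011101 1101010


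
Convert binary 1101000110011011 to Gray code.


Binary: 1101000110011011
Gray code: G = B XOR (B >> 1)
B >> 1 = 0110100011001101
1101000110011011 XOR 0110100011001101:
  1 XOR 0 = 1
  1 XOR 1 = 0
  0 XOR 1 = 1
  1 XOR 0 = 1
  0 XOR 1 = 1
  0 XOR 0 = 0
  0 XOR 0 = 0
  1 XOR 0 = 1
  1 XOR 1 = 0
  0 XOR 1 = 1
  0 XOR 0 = 0
  1 XOR 0 = 1
  1 XOR 1 = 0
  0 XOR 1 = 1
  1 XOR 0 = 1
  1 XOR 1 = 0
= 1011100101010110


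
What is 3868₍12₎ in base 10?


Positional values (base 12):
  8 × 12^0 = 8 × 1 = 8
  6 × 12^1 = 6 × 12 = 72
  8 × 12^2 = 8 × 144 = 1152
  3 × 12^3 = 3 × 1728 = 5184
Sum = 8 + 72 + 1152 + 5184
= 6416


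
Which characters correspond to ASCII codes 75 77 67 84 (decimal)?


Codes (decimal): 75 77 67 84
Per-code ASCII lookup:
  75  (range 65-90: uppercase, 75 - 65 = 10) → 'K'
  77  (range 65-90: uppercase, 77 - 65 = 12) → 'M'
  67  (range 65-90: uppercase, 67 - 65 = 2) → 'C'
  84  (range 65-90: uppercase, 84 - 65 = 19) → 'T'
= 'KMCT'


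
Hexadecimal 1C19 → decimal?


Positional values:
Position 0: 9 × 16^0 = 9 × 1 = 9
Position 1: 1 × 16^1 = 1 × 16 = 16
Position 2: C × 16^2 = 12 × 256 = 3072
Position 3: 1 × 16^3 = 1 × 4096 = 4096
Sum = 9 + 16 + 3072 + 4096
= 7193


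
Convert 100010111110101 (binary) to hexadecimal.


Group into 4-bit nibbles: 0100010111110101
  0100 = 4
  0101 = 5
  1111 = F
  0101 = 5
= 0x45F5


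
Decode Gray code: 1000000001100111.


Gray code: 1000000001100111
MSB stays the same: 1
Each subsequent bit = prev_binary XOR current_gray:
  B[1] = 1 XOR 0 = 1
  B[2] = 1 XOR 0 = 1
  B[3] = 1 XOR 0 = 1
  B[4] = 1 XOR 0 = 1
  B[5] = 1 XOR 0 = 1
  B[6] = 1 XOR 0 = 1
  B[7] = 1 XOR 0 = 1
  B[8] = 1 XOR 0 = 1
  B[9] = 1 XOR 1 = 0
  B[10] = 0 XOR 1 = 1
  B[11] = 1 XOR 0 = 1
  B[12] = 1 XOR 0 = 1
  B[13] = 1 XOR 1 = 0
  B[14] = 0 XOR 1 = 1
  B[15] = 1 XOR 1 = 0
= 1111111110111010 (65466 decimal)


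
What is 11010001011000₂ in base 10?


Positional values:
Bit 3: 1 × 2^3 = 8
Bit 4: 1 × 2^4 = 16
Bit 6: 1 × 2^6 = 64
Bit 10: 1 × 2^10 = 1024
Bit 12: 1 × 2^12 = 4096
Bit 13: 1 × 2^13 = 8192
Sum = 8 + 16 + 64 + 1024 + 4096 + 8192
= 13400


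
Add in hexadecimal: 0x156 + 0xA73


Align and add column by column (LSB to MSB, each column mod 16 with carry):
  0156
+ 0A73
  ----
  col 0: 6(6) + 3(3) + 0 (carry in) = 9 → 9(9), carry out 0
  col 1: 5(5) + 7(7) + 0 (carry in) = 12 → C(12), carry out 0
  col 2: 1(1) + A(10) + 0 (carry in) = 11 → B(11), carry out 0
  col 3: 0(0) + 0(0) + 0 (carry in) = 0 → 0(0), carry out 0
Reading digits MSB→LSB: 0BC9
Strip leading zeros: BC9
= 0xBC9


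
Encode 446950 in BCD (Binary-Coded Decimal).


Each digit → 4-bit binary:
  4 → 0100
  4 → 0100
  6 → 0110
  9 → 1001
  5 → 0101
  0 → 0000
= 0100 0100 0110 1001 0101 0000


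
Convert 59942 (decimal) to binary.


Divide by 2 repeatedly:
59942 ÷ 2 = 29971 remainder 0
29971 ÷ 2 = 14985 remainder 1
14985 ÷ 2 = 7492 remainder 1
7492 ÷ 2 = 3746 remainder 0
3746 ÷ 2 = 1873 remainder 0
1873 ÷ 2 = 936 remainder 1
936 ÷ 2 = 468 remainder 0
468 ÷ 2 = 234 remainder 0
234 ÷ 2 = 117 remainder 0
117 ÷ 2 = 58 remainder 1
58 ÷ 2 = 29 remainder 0
29 ÷ 2 = 14 remainder 1
14 ÷ 2 = 7 remainder 0
7 ÷ 2 = 3 remainder 1
3 ÷ 2 = 1 remainder 1
1 ÷ 2 = 0 remainder 1
Reading remainders bottom-up:
= 1110101000100110


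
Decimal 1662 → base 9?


Divide by 9 repeatedly:
1662 ÷ 9 = 184 remainder 6
184 ÷ 9 = 20 remainder 4
20 ÷ 9 = 2 remainder 2
2 ÷ 9 = 0 remainder 2
Reading remainders bottom-up:
= 2246


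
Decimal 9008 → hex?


Divide by 16 repeatedly:
9008 ÷ 16 = 563 remainder 0 (0)
563 ÷ 16 = 35 remainder 3 (3)
35 ÷ 16 = 2 remainder 3 (3)
2 ÷ 16 = 0 remainder 2 (2)
Reading remainders bottom-up:
= 0x2330


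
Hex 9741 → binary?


Each hex digit → 4 binary bits:
  9 = 1001
  7 = 0111
  4 = 0100
  1 = 0001
Concatenate: 1001 0111 0100 0001
= 1001011101000001


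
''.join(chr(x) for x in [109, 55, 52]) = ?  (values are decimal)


Codes (decimal): 109 55 52
Per-code ASCII lookup:
  109  (range 97-122: lowercase, 109 - 97 = 12) → 'm'
  55  (range 48-57: digits, 55 - 48 = 7) → '7'
  52  (range 48-57: digits, 52 - 48 = 4) → '4'
= 'm74'


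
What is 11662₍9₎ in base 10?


Positional values (base 9):
  2 × 9^0 = 2 × 1 = 2
  6 × 9^1 = 6 × 9 = 54
  6 × 9^2 = 6 × 81 = 486
  1 × 9^3 = 1 × 729 = 729
  1 × 9^4 = 1 × 6561 = 6561
Sum = 2 + 54 + 486 + 729 + 6561
= 7832


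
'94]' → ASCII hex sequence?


String: '94]'  (3 characters)
Per-character ASCII lookup:
  '9': digits start at 48: '9' = 48 + 9 = 57 → 0x39
  '4': digits start at 48: '4' = 48 + 4 = 52 → 0x34
  ']': special character: ']' = 93 → 0x5D
= 0x39 0x34 0x5D


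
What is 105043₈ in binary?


Each octal digit → 3 binary bits:
  1 = 001
  0 = 000
  5 = 101
  0 = 000
  4 = 100
  3 = 011
Concatenate: 001 000 101 000 100 011
= 001000101000100011


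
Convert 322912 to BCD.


Each digit → 4-bit binary:
  3 → 0011
  2 → 0010
  2 → 0010
  9 → 1001
  1 → 0001
  2 → 0010
= 0011 0010 0010 1001 0001 0010


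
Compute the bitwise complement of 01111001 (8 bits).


Original: 01111001
Invert all bits:
  bit 0: 0 → 1
  bit 1: 1 → 0
  bit 2: 1 → 0
  bit 3: 1 → 0
  bit 4: 1 → 0
  bit 5: 0 → 1
  bit 6: 0 → 1
  bit 7: 1 → 0
= 10000110


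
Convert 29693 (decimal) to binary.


Divide by 2 repeatedly:
29693 ÷ 2 = 14846 remainder 1
14846 ÷ 2 = 7423 remainder 0
7423 ÷ 2 = 3711 remainder 1
3711 ÷ 2 = 1855 remainder 1
1855 ÷ 2 = 927 remainder 1
927 ÷ 2 = 463 remainder 1
463 ÷ 2 = 231 remainder 1
231 ÷ 2 = 115 remainder 1
115 ÷ 2 = 57 remainder 1
57 ÷ 2 = 28 remainder 1
28 ÷ 2 = 14 remainder 0
14 ÷ 2 = 7 remainder 0
7 ÷ 2 = 3 remainder 1
3 ÷ 2 = 1 remainder 1
1 ÷ 2 = 0 remainder 1
Reading remainders bottom-up:
= 111001111111101


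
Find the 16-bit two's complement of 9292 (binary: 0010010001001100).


Original: 0010010001001100
Step 1 - Invert all bits: 1101101110110011
Step 2 - Add 1: 1101101110110011 + 1
= 1101101110110100 (represents -9292)


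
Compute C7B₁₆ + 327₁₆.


Align and add column by column (LSB to MSB, each column mod 16 with carry):
  0C7B
+ 0327
  ----
  col 0: B(11) + 7(7) + 0 (carry in) = 18 → 2(2), carry out 1
  col 1: 7(7) + 2(2) + 1 (carry in) = 10 → A(10), carry out 0
  col 2: C(12) + 3(3) + 0 (carry in) = 15 → F(15), carry out 0
  col 3: 0(0) + 0(0) + 0 (carry in) = 0 → 0(0), carry out 0
Reading digits MSB→LSB: 0FA2
Strip leading zeros: FA2
= 0xFA2


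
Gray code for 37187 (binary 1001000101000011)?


Binary: 1001000101000011
Gray code: G = B XOR (B >> 1)
B >> 1 = 0100100010100001
1001000101000011 XOR 0100100010100001:
  1 XOR 0 = 1
  0 XOR 1 = 1
  0 XOR 0 = 0
  1 XOR 0 = 1
  0 XOR 1 = 1
  0 XOR 0 = 0
  0 XOR 0 = 0
  1 XOR 0 = 1
  0 XOR 1 = 1
  1 XOR 0 = 1
  0 XOR 1 = 1
  0 XOR 0 = 0
  0 XOR 0 = 0
  0 XOR 0 = 0
  1 XOR 0 = 1
  1 XOR 1 = 0
= 1101100111100010


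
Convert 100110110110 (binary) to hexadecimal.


Group into 4-bit nibbles: 100110110110
  1001 = 9
  1011 = B
  0110 = 6
= 0x9B6


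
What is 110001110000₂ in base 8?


Group into 3-bit groups: 110001110000
  110 = 6
  001 = 1
  110 = 6
  000 = 0
= 0o6160


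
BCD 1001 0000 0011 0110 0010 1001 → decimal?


Each 4-bit group → digit:
  1001 → 9
  0000 → 0
  0011 → 3
  0110 → 6
  0010 → 2
  1001 → 9
= 903629


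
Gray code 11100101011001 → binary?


Gray code: 11100101011001
MSB stays the same: 1
Each subsequent bit = prev_binary XOR current_gray:
  B[1] = 1 XOR 1 = 0
  B[2] = 0 XOR 1 = 1
  B[3] = 1 XOR 0 = 1
  B[4] = 1 XOR 0 = 1
  B[5] = 1 XOR 1 = 0
  B[6] = 0 XOR 0 = 0
  B[7] = 0 XOR 1 = 1
  B[8] = 1 XOR 0 = 1
  B[9] = 1 XOR 1 = 0
  B[10] = 0 XOR 1 = 1
  B[11] = 1 XOR 0 = 1
  B[12] = 1 XOR 0 = 1
  B[13] = 1 XOR 1 = 0
= 10111001101110 (11886 decimal)


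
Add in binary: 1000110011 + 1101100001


Align and add column by column (LSB to MSB, carry propagating):
  01000110011
+ 01101100001
  -----------
  col 0: 1 + 1 + 0 (carry in) = 2 → bit 0, carry out 1
  col 1: 1 + 0 + 1 (carry in) = 2 → bit 0, carry out 1
  col 2: 0 + 0 + 1 (carry in) = 1 → bit 1, carry out 0
  col 3: 0 + 0 + 0 (carry in) = 0 → bit 0, carry out 0
  col 4: 1 + 0 + 0 (carry in) = 1 → bit 1, carry out 0
  col 5: 1 + 1 + 0 (carry in) = 2 → bit 0, carry out 1
  col 6: 0 + 1 + 1 (carry in) = 2 → bit 0, carry out 1
  col 7: 0 + 0 + 1 (carry in) = 1 → bit 1, carry out 0
  col 8: 0 + 1 + 0 (carry in) = 1 → bit 1, carry out 0
  col 9: 1 + 1 + 0 (carry in) = 2 → bit 0, carry out 1
  col 10: 0 + 0 + 1 (carry in) = 1 → bit 1, carry out 0
Reading bits MSB→LSB: 10110010100
Strip leading zeros: 10110010100
= 10110010100


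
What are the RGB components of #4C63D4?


Hex: #4C63D4
R = 4C₁₆ = 76
G = 63₁₆ = 99
B = D4₁₆ = 212
= RGB(76, 99, 212)


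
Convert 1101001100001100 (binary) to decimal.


Positional values:
Bit 2: 1 × 2^2 = 4
Bit 3: 1 × 2^3 = 8
Bit 8: 1 × 2^8 = 256
Bit 9: 1 × 2^9 = 512
Bit 12: 1 × 2^12 = 4096
Bit 14: 1 × 2^14 = 16384
Bit 15: 1 × 2^15 = 32768
Sum = 4 + 8 + 256 + 512 + 4096 + 16384 + 32768
= 54028


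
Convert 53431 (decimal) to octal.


Divide by 8 repeatedly:
53431 ÷ 8 = 6678 remainder 7
6678 ÷ 8 = 834 remainder 6
834 ÷ 8 = 104 remainder 2
104 ÷ 8 = 13 remainder 0
13 ÷ 8 = 1 remainder 5
1 ÷ 8 = 0 remainder 1
Reading remainders bottom-up:
= 0o150267


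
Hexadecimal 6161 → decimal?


Positional values:
Position 0: 1 × 16^0 = 1 × 1 = 1
Position 1: 6 × 16^1 = 6 × 16 = 96
Position 2: 1 × 16^2 = 1 × 256 = 256
Position 3: 6 × 16^3 = 6 × 4096 = 24576
Sum = 1 + 96 + 256 + 24576
= 24929


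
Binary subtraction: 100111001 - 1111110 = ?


Align and subtract column by column (LSB to MSB, borrowing when needed):
  100111001
- 001111110
  ---------
  col 0: (1 - 0 borrow-in) - 0 → 1 - 0 = 1, borrow out 0
  col 1: (0 - 0 borrow-in) - 1 → borrow from next column: (0+2) - 1 = 1, borrow out 1
  col 2: (0 - 1 borrow-in) - 1 → borrow from next column: (-1+2) - 1 = 0, borrow out 1
  col 3: (1 - 1 borrow-in) - 1 → borrow from next column: (0+2) - 1 = 1, borrow out 1
  col 4: (1 - 1 borrow-in) - 1 → borrow from next column: (0+2) - 1 = 1, borrow out 1
  col 5: (1 - 1 borrow-in) - 1 → borrow from next column: (0+2) - 1 = 1, borrow out 1
  col 6: (0 - 1 borrow-in) - 1 → borrow from next column: (-1+2) - 1 = 0, borrow out 1
  col 7: (0 - 1 borrow-in) - 0 → borrow from next column: (-1+2) - 0 = 1, borrow out 1
  col 8: (1 - 1 borrow-in) - 0 → 0 - 0 = 0, borrow out 0
Reading bits MSB→LSB: 010111011
Strip leading zeros: 10111011
= 10111011


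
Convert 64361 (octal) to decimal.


Positional values:
Position 0: 1 × 8^0 = 1
Position 1: 6 × 8^1 = 48
Position 2: 3 × 8^2 = 192
Position 3: 4 × 8^3 = 2048
Position 4: 6 × 8^4 = 24576
Sum = 1 + 48 + 192 + 2048 + 24576
= 26865


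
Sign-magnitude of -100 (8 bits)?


Sign bit: 1 (negative)
Magnitude: 100 = 1100100
= 11100100


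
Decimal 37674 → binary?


Divide by 2 repeatedly:
37674 ÷ 2 = 18837 remainder 0
18837 ÷ 2 = 9418 remainder 1
9418 ÷ 2 = 4709 remainder 0
4709 ÷ 2 = 2354 remainder 1
2354 ÷ 2 = 1177 remainder 0
1177 ÷ 2 = 588 remainder 1
588 ÷ 2 = 294 remainder 0
294 ÷ 2 = 147 remainder 0
147 ÷ 2 = 73 remainder 1
73 ÷ 2 = 36 remainder 1
36 ÷ 2 = 18 remainder 0
18 ÷ 2 = 9 remainder 0
9 ÷ 2 = 4 remainder 1
4 ÷ 2 = 2 remainder 0
2 ÷ 2 = 1 remainder 0
1 ÷ 2 = 0 remainder 1
Reading remainders bottom-up:
= 1001001100101010


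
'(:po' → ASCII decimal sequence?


String: '(:po'  (4 characters)
Per-character ASCII lookup:
  '(': special character: '(' = 40
  ':': special character: ':' = 58
  'p': lowercase starts at 97: 'p' = 97 + 15 = 112
  'o': lowercase starts at 97: 'o' = 97 + 14 = 111
= 40 58 112 111


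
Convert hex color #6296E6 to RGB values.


Hex: #6296E6
R = 62₁₆ = 98
G = 96₁₆ = 150
B = E6₁₆ = 230
= RGB(98, 150, 230)


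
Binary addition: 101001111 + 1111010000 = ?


Align and add column by column (LSB to MSB, carry propagating):
  00101001111
+ 01111010000
  -----------
  col 0: 1 + 0 + 0 (carry in) = 1 → bit 1, carry out 0
  col 1: 1 + 0 + 0 (carry in) = 1 → bit 1, carry out 0
  col 2: 1 + 0 + 0 (carry in) = 1 → bit 1, carry out 0
  col 3: 1 + 0 + 0 (carry in) = 1 → bit 1, carry out 0
  col 4: 0 + 1 + 0 (carry in) = 1 → bit 1, carry out 0
  col 5: 0 + 0 + 0 (carry in) = 0 → bit 0, carry out 0
  col 6: 1 + 1 + 0 (carry in) = 2 → bit 0, carry out 1
  col 7: 0 + 1 + 1 (carry in) = 2 → bit 0, carry out 1
  col 8: 1 + 1 + 1 (carry in) = 3 → bit 1, carry out 1
  col 9: 0 + 1 + 1 (carry in) = 2 → bit 0, carry out 1
  col 10: 0 + 0 + 1 (carry in) = 1 → bit 1, carry out 0
Reading bits MSB→LSB: 10100011111
Strip leading zeros: 10100011111
= 10100011111


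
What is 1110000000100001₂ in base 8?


Group into 3-bit groups: 001110000000100001
  001 = 1
  110 = 6
  000 = 0
  000 = 0
  100 = 4
  001 = 1
= 0o160041


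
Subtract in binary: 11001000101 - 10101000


Align and subtract column by column (LSB to MSB, borrowing when needed):
  11001000101
- 00010101000
  -----------
  col 0: (1 - 0 borrow-in) - 0 → 1 - 0 = 1, borrow out 0
  col 1: (0 - 0 borrow-in) - 0 → 0 - 0 = 0, borrow out 0
  col 2: (1 - 0 borrow-in) - 0 → 1 - 0 = 1, borrow out 0
  col 3: (0 - 0 borrow-in) - 1 → borrow from next column: (0+2) - 1 = 1, borrow out 1
  col 4: (0 - 1 borrow-in) - 0 → borrow from next column: (-1+2) - 0 = 1, borrow out 1
  col 5: (0 - 1 borrow-in) - 1 → borrow from next column: (-1+2) - 1 = 0, borrow out 1
  col 6: (1 - 1 borrow-in) - 0 → 0 - 0 = 0, borrow out 0
  col 7: (0 - 0 borrow-in) - 1 → borrow from next column: (0+2) - 1 = 1, borrow out 1
  col 8: (0 - 1 borrow-in) - 0 → borrow from next column: (-1+2) - 0 = 1, borrow out 1
  col 9: (1 - 1 borrow-in) - 0 → 0 - 0 = 0, borrow out 0
  col 10: (1 - 0 borrow-in) - 0 → 1 - 0 = 1, borrow out 0
Reading bits MSB→LSB: 10110011101
Strip leading zeros: 10110011101
= 10110011101


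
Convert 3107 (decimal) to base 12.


Divide by 12 repeatedly:
3107 ÷ 12 = 258 remainder 11
258 ÷ 12 = 21 remainder 6
21 ÷ 12 = 1 remainder 9
1 ÷ 12 = 0 remainder 1
Reading remainders bottom-up:
= 196B


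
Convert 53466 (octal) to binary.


Each octal digit → 3 binary bits:
  5 = 101
  3 = 011
  4 = 100
  6 = 110
  6 = 110
Concatenate: 101 011 100 110 110
= 101011100110110


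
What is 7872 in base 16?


Divide by 16 repeatedly:
7872 ÷ 16 = 492 remainder 0 (0)
492 ÷ 16 = 30 remainder 12 (C)
30 ÷ 16 = 1 remainder 14 (E)
1 ÷ 16 = 0 remainder 1 (1)
Reading remainders bottom-up:
= 0x1EC0


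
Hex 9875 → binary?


Each hex digit → 4 binary bits:
  9 = 1001
  8 = 1000
  7 = 0111
  5 = 0101
Concatenate: 1001 1000 0111 0101
= 1001100001110101


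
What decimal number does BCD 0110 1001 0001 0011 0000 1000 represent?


Each 4-bit group → digit:
  0110 → 6
  1001 → 9
  0001 → 1
  0011 → 3
  0000 → 0
  1000 → 8
= 691308


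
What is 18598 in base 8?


Divide by 8 repeatedly:
18598 ÷ 8 = 2324 remainder 6
2324 ÷ 8 = 290 remainder 4
290 ÷ 8 = 36 remainder 2
36 ÷ 8 = 4 remainder 4
4 ÷ 8 = 0 remainder 4
Reading remainders bottom-up:
= 0o44246


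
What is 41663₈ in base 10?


Positional values:
Position 0: 3 × 8^0 = 3
Position 1: 6 × 8^1 = 48
Position 2: 6 × 8^2 = 384
Position 3: 1 × 8^3 = 512
Position 4: 4 × 8^4 = 16384
Sum = 3 + 48 + 384 + 512 + 16384
= 17331


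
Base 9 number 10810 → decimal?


Positional values (base 9):
  0 × 9^0 = 0 × 1 = 0
  1 × 9^1 = 1 × 9 = 9
  8 × 9^2 = 8 × 81 = 648
  0 × 9^3 = 0 × 729 = 0
  1 × 9^4 = 1 × 6561 = 6561
Sum = 0 + 9 + 648 + 0 + 6561
= 7218


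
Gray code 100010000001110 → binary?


Gray code: 100010000001110
MSB stays the same: 1
Each subsequent bit = prev_binary XOR current_gray:
  B[1] = 1 XOR 0 = 1
  B[2] = 1 XOR 0 = 1
  B[3] = 1 XOR 0 = 1
  B[4] = 1 XOR 1 = 0
  B[5] = 0 XOR 0 = 0
  B[6] = 0 XOR 0 = 0
  B[7] = 0 XOR 0 = 0
  B[8] = 0 XOR 0 = 0
  B[9] = 0 XOR 0 = 0
  B[10] = 0 XOR 0 = 0
  B[11] = 0 XOR 1 = 1
  B[12] = 1 XOR 1 = 0
  B[13] = 0 XOR 1 = 1
  B[14] = 1 XOR 0 = 1
= 111100000001011 (30731 decimal)


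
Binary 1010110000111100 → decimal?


Positional values:
Bit 2: 1 × 2^2 = 4
Bit 3: 1 × 2^3 = 8
Bit 4: 1 × 2^4 = 16
Bit 5: 1 × 2^5 = 32
Bit 10: 1 × 2^10 = 1024
Bit 11: 1 × 2^11 = 2048
Bit 13: 1 × 2^13 = 8192
Bit 15: 1 × 2^15 = 32768
Sum = 4 + 8 + 16 + 32 + 1024 + 2048 + 8192 + 32768
= 44092


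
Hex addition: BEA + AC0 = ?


Align and add column by column (LSB to MSB, each column mod 16 with carry):
  0BEA
+ 0AC0
  ----
  col 0: A(10) + 0(0) + 0 (carry in) = 10 → A(10), carry out 0
  col 1: E(14) + C(12) + 0 (carry in) = 26 → A(10), carry out 1
  col 2: B(11) + A(10) + 1 (carry in) = 22 → 6(6), carry out 1
  col 3: 0(0) + 0(0) + 1 (carry in) = 1 → 1(1), carry out 0
Reading digits MSB→LSB: 16AA
Strip leading zeros: 16AA
= 0x16AA


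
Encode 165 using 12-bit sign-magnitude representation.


Sign bit: 0 (positive)
Magnitude: 165 = 00010100101
= 000010100101


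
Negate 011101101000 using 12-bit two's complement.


Original: 011101101000
Step 1 - Invert all bits: 100010010111
Step 2 - Add 1: 100010010111 + 1
= 100010011000 (represents -1896)


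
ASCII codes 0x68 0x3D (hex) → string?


Codes (hex): 0x68 0x3D
Per-code ASCII lookup:
  0x68 = 104  (range 97-122: lowercase, 104 - 97 = 7) → 'h'
  0x3D = 61  (special character) → '='
= 'h='


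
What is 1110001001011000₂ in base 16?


Group into 4-bit nibbles: 1110001001011000
  1110 = E
  0010 = 2
  0101 = 5
  1000 = 8
= 0xE258


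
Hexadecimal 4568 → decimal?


Positional values:
Position 0: 8 × 16^0 = 8 × 1 = 8
Position 1: 6 × 16^1 = 6 × 16 = 96
Position 2: 5 × 16^2 = 5 × 256 = 1280
Position 3: 4 × 16^3 = 4 × 4096 = 16384
Sum = 8 + 96 + 1280 + 16384
= 17768


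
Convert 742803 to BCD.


Each digit → 4-bit binary:
  7 → 0111
  4 → 0100
  2 → 0010
  8 → 1000
  0 → 0000
  3 → 0011
= 0111 0100 0010 1000 0000 0011


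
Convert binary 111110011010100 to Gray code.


Binary: 111110011010100
Gray code: G = B XOR (B >> 1)
B >> 1 = 011111001101010
111110011010100 XOR 011111001101010:
  1 XOR 0 = 1
  1 XOR 1 = 0
  1 XOR 1 = 0
  1 XOR 1 = 0
  1 XOR 1 = 0
  0 XOR 1 = 1
  0 XOR 0 = 0
  1 XOR 0 = 1
  1 XOR 1 = 0
  0 XOR 1 = 1
  1 XOR 0 = 1
  0 XOR 1 = 1
  1 XOR 0 = 1
  0 XOR 1 = 1
  0 XOR 0 = 0
= 100001010111110


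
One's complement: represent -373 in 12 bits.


Original: 000101110101
Invert all bits:
  bit 0: 0 → 1
  bit 1: 0 → 1
  bit 2: 0 → 1
  bit 3: 1 → 0
  bit 4: 0 → 1
  bit 5: 1 → 0
  bit 6: 1 → 0
  bit 7: 1 → 0
  bit 8: 0 → 1
  bit 9: 1 → 0
  bit 10: 0 → 1
  bit 11: 1 → 0
= 111010001010


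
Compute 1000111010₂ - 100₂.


Align and subtract column by column (LSB to MSB, borrowing when needed):
  1000111010
- 0000000100
  ----------
  col 0: (0 - 0 borrow-in) - 0 → 0 - 0 = 0, borrow out 0
  col 1: (1 - 0 borrow-in) - 0 → 1 - 0 = 1, borrow out 0
  col 2: (0 - 0 borrow-in) - 1 → borrow from next column: (0+2) - 1 = 1, borrow out 1
  col 3: (1 - 1 borrow-in) - 0 → 0 - 0 = 0, borrow out 0
  col 4: (1 - 0 borrow-in) - 0 → 1 - 0 = 1, borrow out 0
  col 5: (1 - 0 borrow-in) - 0 → 1 - 0 = 1, borrow out 0
  col 6: (0 - 0 borrow-in) - 0 → 0 - 0 = 0, borrow out 0
  col 7: (0 - 0 borrow-in) - 0 → 0 - 0 = 0, borrow out 0
  col 8: (0 - 0 borrow-in) - 0 → 0 - 0 = 0, borrow out 0
  col 9: (1 - 0 borrow-in) - 0 → 1 - 0 = 1, borrow out 0
Reading bits MSB→LSB: 1000110110
Strip leading zeros: 1000110110
= 1000110110


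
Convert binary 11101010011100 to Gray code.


Binary: 11101010011100
Gray code: G = B XOR (B >> 1)
B >> 1 = 01110101001110
11101010011100 XOR 01110101001110:
  1 XOR 0 = 1
  1 XOR 1 = 0
  1 XOR 1 = 0
  0 XOR 1 = 1
  1 XOR 0 = 1
  0 XOR 1 = 1
  1 XOR 0 = 1
  0 XOR 1 = 1
  0 XOR 0 = 0
  1 XOR 0 = 1
  1 XOR 1 = 0
  1 XOR 1 = 0
  0 XOR 1 = 1
  0 XOR 0 = 0
= 10011111010010


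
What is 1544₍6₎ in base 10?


Positional values (base 6):
  4 × 6^0 = 4 × 1 = 4
  4 × 6^1 = 4 × 6 = 24
  5 × 6^2 = 5 × 36 = 180
  1 × 6^3 = 1 × 216 = 216
Sum = 4 + 24 + 180 + 216
= 424


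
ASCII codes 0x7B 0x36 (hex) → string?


Codes (hex): 0x7B 0x36
Per-code ASCII lookup:
  0x7B = 123  (special character) → '{'
  0x36 = 54  (range 48-57: digits, 54 - 48 = 6) → '6'
= '{6'


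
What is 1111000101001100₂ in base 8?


Group into 3-bit groups: 001111000101001100
  001 = 1
  111 = 7
  000 = 0
  101 = 5
  001 = 1
  100 = 4
= 0o170514


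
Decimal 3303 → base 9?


Divide by 9 repeatedly:
3303 ÷ 9 = 367 remainder 0
367 ÷ 9 = 40 remainder 7
40 ÷ 9 = 4 remainder 4
4 ÷ 9 = 0 remainder 4
Reading remainders bottom-up:
= 4470


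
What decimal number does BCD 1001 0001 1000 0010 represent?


Each 4-bit group → digit:
  1001 → 9
  0001 → 1
  1000 → 8
  0010 → 2
= 9182


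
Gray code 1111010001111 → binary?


Gray code: 1111010001111
MSB stays the same: 1
Each subsequent bit = prev_binary XOR current_gray:
  B[1] = 1 XOR 1 = 0
  B[2] = 0 XOR 1 = 1
  B[3] = 1 XOR 1 = 0
  B[4] = 0 XOR 0 = 0
  B[5] = 0 XOR 1 = 1
  B[6] = 1 XOR 0 = 1
  B[7] = 1 XOR 0 = 1
  B[8] = 1 XOR 0 = 1
  B[9] = 1 XOR 1 = 0
  B[10] = 0 XOR 1 = 1
  B[11] = 1 XOR 1 = 0
  B[12] = 0 XOR 1 = 1
= 1010011110101 (5365 decimal)


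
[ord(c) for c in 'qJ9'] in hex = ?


String: 'qJ9'  (3 characters)
Per-character ASCII lookup:
  'q': lowercase starts at 97: 'q' = 97 + 16 = 113 → 0x71
  'J': uppercase starts at 65: 'J' = 65 + 9 = 74 → 0x4A
  '9': digits start at 48: '9' = 48 + 9 = 57 → 0x39
= 0x71 0x4A 0x39


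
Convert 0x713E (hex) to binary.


Each hex digit → 4 binary bits:
  7 = 0111
  1 = 0001
  3 = 0011
  E = 1110
Concatenate: 0111 0001 0011 1110
= 0111000100111110


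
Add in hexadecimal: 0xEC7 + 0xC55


Align and add column by column (LSB to MSB, each column mod 16 with carry):
  0EC7
+ 0C55
  ----
  col 0: 7(7) + 5(5) + 0 (carry in) = 12 → C(12), carry out 0
  col 1: C(12) + 5(5) + 0 (carry in) = 17 → 1(1), carry out 1
  col 2: E(14) + C(12) + 1 (carry in) = 27 → B(11), carry out 1
  col 3: 0(0) + 0(0) + 1 (carry in) = 1 → 1(1), carry out 0
Reading digits MSB→LSB: 1B1C
Strip leading zeros: 1B1C
= 0x1B1C


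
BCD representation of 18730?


Each digit → 4-bit binary:
  1 → 0001
  8 → 1000
  7 → 0111
  3 → 0011
  0 → 0000
= 0001 1000 0111 0011 0000


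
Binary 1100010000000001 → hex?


Group into 4-bit nibbles: 1100010000000001
  1100 = C
  0100 = 4
  0000 = 0
  0001 = 1
= 0xC401


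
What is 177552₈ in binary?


Each octal digit → 3 binary bits:
  1 = 001
  7 = 111
  7 = 111
  5 = 101
  5 = 101
  2 = 010
Concatenate: 001 111 111 101 101 010
= 001111111101101010


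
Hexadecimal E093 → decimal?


Positional values:
Position 0: 3 × 16^0 = 3 × 1 = 3
Position 1: 9 × 16^1 = 9 × 16 = 144
Position 2: 0 × 16^2 = 0 × 256 = 0
Position 3: E × 16^3 = 14 × 4096 = 57344
Sum = 3 + 144 + 0 + 57344
= 57491


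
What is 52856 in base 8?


Divide by 8 repeatedly:
52856 ÷ 8 = 6607 remainder 0
6607 ÷ 8 = 825 remainder 7
825 ÷ 8 = 103 remainder 1
103 ÷ 8 = 12 remainder 7
12 ÷ 8 = 1 remainder 4
1 ÷ 8 = 0 remainder 1
Reading remainders bottom-up:
= 0o147170
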